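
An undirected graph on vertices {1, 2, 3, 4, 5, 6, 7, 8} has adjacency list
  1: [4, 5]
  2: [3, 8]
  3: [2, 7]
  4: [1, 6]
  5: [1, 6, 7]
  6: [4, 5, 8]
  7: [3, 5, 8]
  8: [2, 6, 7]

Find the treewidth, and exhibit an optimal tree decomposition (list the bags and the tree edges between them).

The largest bag has 3 vertices, giving width 2; this decomposition certifies tw(G) ≤ 2. For the lower bound, G contains the cycle 3–2–8–7–3, so G is not a forest; only forests have treewidth ≤ 1, hence tw(G) ≥ 2. The upper and lower bounds meet at 2, so that is the treewidth.

Treewidth 2.
One optimal decomposition is:
Bags: B1 = {2, 3, 7}  B2 = {2, 7, 8}  B3 = {5, 7, 8}  B4 = {5, 6, 8}  B5 = {1, 5, 6}  B6 = {1, 4, 6}
Tree: B1–B2, B2–B3, B3–B4, B4–B5, B5–B6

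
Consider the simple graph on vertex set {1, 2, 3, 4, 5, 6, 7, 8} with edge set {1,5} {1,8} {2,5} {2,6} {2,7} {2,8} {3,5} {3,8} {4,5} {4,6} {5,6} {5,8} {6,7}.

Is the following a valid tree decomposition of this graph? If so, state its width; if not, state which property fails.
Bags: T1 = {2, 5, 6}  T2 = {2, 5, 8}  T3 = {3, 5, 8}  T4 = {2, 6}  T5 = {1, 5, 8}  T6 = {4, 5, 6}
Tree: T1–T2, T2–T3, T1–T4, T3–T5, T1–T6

A tree decomposition must satisfy three properties: every vertex lies in some bag; for every edge, both endpoints lie together in some bag; and for every vertex, the bags containing it form a connected subtree. Here vertex 7 appears in no bag, so the decomposition is invalid.

No — vertex 7 appears in no bag.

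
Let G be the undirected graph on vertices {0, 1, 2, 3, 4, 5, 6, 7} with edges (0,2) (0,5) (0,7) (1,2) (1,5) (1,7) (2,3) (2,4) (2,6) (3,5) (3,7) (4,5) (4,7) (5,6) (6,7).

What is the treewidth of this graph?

A width-3 tree decomposition is:
Bags: B1 = {2, 3, 5, 7}  B2 = {2, 4, 5, 7}  B3 = {2, 5, 6, 7}  B4 = {1, 2, 5, 7}  B5 = {0, 2, 5, 7}
Tree: B1–B2, B2–B3, B3–B4, B4–B5
The largest bag has 4 vertices, giving width 3; this decomposition certifies tw(G) ≤ 3. For the lower bound: the 4 vertex sets {2,3}, {4,5}, {7}, {6} are disjoint, each induces a connected subgraph, and every pair is joined by at least one edge of G. Contracting each set to a single vertex therefore yields K_{4} as a minor, and since treewidth is minor-monotone, tw(G) ≥ tw(K_{4}) = 3. The upper and lower bounds meet at 3, so that is the treewidth.

3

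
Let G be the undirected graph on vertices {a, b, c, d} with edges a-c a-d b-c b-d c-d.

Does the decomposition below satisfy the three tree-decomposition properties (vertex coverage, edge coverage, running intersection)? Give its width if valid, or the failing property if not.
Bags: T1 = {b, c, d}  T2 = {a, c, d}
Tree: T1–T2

Yes; width 2.

Every vertex of G appears in some bag (union = {a, b, c, d}); every edge is covered by a bag; and for each vertex v the set of bags containing v is connected in the bag tree. The decomposition is therefore valid. The largest bag has 3 vertices, so the width is 2.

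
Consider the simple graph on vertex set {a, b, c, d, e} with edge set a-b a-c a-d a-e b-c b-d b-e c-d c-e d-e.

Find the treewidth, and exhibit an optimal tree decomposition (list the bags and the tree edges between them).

With just one bag of size 5, the width is 5 − 1 = 4, so tw(G) ≤ 4. On the other hand G contains the 5-clique {a, b, c, d, e}. A clique must lie in a single bag of any decomposition, so no decomposition can have width below 4. Combining the bounds, tw(G) = 4.

Treewidth 4.
One such decomposition:
Bags: B1 = {a, b, c, d, e}
Tree: (single bag)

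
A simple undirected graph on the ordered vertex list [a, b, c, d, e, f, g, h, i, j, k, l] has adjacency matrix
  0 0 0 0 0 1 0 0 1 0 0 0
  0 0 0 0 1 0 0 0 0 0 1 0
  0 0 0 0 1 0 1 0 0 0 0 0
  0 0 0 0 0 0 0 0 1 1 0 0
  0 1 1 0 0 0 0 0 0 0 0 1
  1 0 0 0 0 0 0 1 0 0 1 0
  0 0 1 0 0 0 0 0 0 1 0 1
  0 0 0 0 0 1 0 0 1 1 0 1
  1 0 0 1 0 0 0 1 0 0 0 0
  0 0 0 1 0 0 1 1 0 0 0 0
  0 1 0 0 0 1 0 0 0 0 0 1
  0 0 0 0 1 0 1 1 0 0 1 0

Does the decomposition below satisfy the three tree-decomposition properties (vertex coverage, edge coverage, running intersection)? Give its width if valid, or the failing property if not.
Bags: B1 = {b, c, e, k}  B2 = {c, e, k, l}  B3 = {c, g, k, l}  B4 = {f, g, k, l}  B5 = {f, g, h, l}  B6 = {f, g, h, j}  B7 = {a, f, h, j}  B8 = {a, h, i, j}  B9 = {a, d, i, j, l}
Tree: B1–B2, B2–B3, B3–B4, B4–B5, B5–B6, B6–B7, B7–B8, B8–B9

No — bags containing vertex l are not connected in the tree.

A tree decomposition must satisfy three properties: every vertex lies in some bag; for every edge, both endpoints lie together in some bag; and for every vertex, the bags containing it form a connected subtree. Here bags containing vertex l are not connected in the tree, so the decomposition is invalid.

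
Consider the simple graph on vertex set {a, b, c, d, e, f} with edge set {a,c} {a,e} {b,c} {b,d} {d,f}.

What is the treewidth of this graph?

A width-1 tree decomposition is:
Bags: B1 = {d, f}  B2 = {b, d}  B3 = {b, c}  B4 = {a, c}  B5 = {a, e}
Tree: B1–B2, B2–B3, B3–B4, B4–B5
Every bag has size at most 2, so the width is 2 − 1 = 1 and tw(G) ≤ 1. Since G has at least one edge (e.g. f–d), it is not an edgeless graph, so tw(G) ≥ 1. Combining the bounds, tw(G) = 1.

1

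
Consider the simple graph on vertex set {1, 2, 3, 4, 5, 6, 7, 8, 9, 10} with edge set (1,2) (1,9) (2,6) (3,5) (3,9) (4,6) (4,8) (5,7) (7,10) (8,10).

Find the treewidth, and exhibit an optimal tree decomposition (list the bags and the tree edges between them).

Treewidth 2.
One such decomposition:
Bags: B1 = {7, 8, 10}  B2 = {4, 7, 8}  B3 = {4, 6, 7}  B4 = {2, 6, 7}  B5 = {1, 2, 7}  B6 = {1, 7, 9}  B7 = {3, 7, 9}  B8 = {3, 5, 7}
Tree: B1–B2, B2–B3, B3–B4, B4–B5, B5–B6, B6–B7, B7–B8

Each bag holds 3 vertices, so the decomposition has width 2, which upper-bounds the treewidth. For the lower bound, G contains the cycle 7–10–8–4–6–2–1–9–3–5–7, so G is not a forest; only forests have treewidth ≤ 1, hence tw(G) ≥ 2. The upper and lower bounds meet at 2, so that is the treewidth.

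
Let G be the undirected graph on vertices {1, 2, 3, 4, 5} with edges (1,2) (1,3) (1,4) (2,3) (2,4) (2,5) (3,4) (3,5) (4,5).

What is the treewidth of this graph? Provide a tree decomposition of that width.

Treewidth 3.
One optimal decomposition is:
Bags: B1 = {2, 3, 4, 5}  B2 = {1, 2, 3, 4}
Tree: B1–B2

The largest bag has 4 vertices, giving width 3; this decomposition certifies tw(G) ≤ 3. Conversely, {1, 2, 3, 4} is a clique of size 4, and the vertices of any clique must share a bag in every tree decomposition; so some bag has ≥ 4 vertices and tw(G) ≥ 3. The upper and lower bounds meet at 3, so that is the treewidth.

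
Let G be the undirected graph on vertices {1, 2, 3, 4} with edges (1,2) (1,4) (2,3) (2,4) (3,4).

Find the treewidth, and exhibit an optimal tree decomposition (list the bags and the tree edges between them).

Every bag has size at most 3, so the width is 3 − 1 = 2 and tw(G) ≤ 2. On the other hand G contains the 3-clique {1, 2, 4}. A clique must lie in a single bag of any decomposition, so no decomposition can have width below 2. Combining the bounds, tw(G) = 2.

Treewidth 2.
Bags: B1 = {2, 3, 4}  B2 = {1, 2, 4}
Tree: B1–B2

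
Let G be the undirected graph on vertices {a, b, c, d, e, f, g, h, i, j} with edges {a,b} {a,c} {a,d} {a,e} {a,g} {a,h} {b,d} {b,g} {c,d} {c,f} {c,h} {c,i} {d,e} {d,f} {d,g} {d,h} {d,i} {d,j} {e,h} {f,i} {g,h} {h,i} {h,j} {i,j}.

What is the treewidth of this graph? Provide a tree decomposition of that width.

Every bag has size at most 4, so the width is 4 − 1 = 3 and tw(G) ≤ 3. On the other hand G contains the 4-clique {d, h, i, j}. A clique must lie in a single bag of any decomposition, so no decomposition can have width below 3. Combining the bounds, tw(G) = 3.

Treewidth 3.
One optimal decomposition is:
Bags: B1 = {a, c, d, h}  B2 = {a, d, g, h}  B3 = {c, d, h, i}  B4 = {a, b, d, g}  B5 = {d, h, i, j}  B6 = {c, d, f, i}  B7 = {a, d, e, h}
Tree: B1–B2, B1–B3, B2–B4, B3–B5, B3–B6, B2–B7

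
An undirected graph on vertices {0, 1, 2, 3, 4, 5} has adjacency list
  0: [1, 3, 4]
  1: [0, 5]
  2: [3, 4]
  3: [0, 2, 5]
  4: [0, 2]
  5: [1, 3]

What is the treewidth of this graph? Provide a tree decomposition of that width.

Every bag has size at most 3, so the width is 3 − 1 = 2 and tw(G) ≤ 2. Since 4–2–3–0–4 is a cycle in G, G is not acyclic. Forests are exactly the graphs of treewidth ≤ 1, so tw(G) ≥ 2. Therefore the treewidth is 2.

Treewidth 2.
One such decomposition:
Bags: B1 = {0, 2, 4}  B2 = {0, 2, 3}  B3 = {0, 1, 3}  B4 = {1, 3, 5}
Tree: B1–B2, B2–B3, B3–B4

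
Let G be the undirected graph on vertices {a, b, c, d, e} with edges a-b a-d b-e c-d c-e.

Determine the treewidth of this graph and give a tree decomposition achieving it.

Every bag has size at most 3, so the width is 3 − 1 = 2 and tw(G) ≤ 2. The edges c–d–a–b–e–c form a cycle, so G is not a tree and its treewidth is at least 2. Hence tw(G) = 2 exactly.

Treewidth 2.
One such decomposition:
Bags: B1 = {a, c, d}  B2 = {a, b, c}  B3 = {b, c, e}
Tree: B1–B2, B2–B3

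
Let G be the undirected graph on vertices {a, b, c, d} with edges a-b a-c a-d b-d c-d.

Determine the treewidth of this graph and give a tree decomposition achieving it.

Treewidth 2.
One such decomposition:
Bags: B1 = {a, b, d}  B2 = {a, c, d}
Tree: B1–B2

The largest bag has 3 vertices, giving width 2; this decomposition certifies tw(G) ≤ 2. Conversely, {a, c, d} is a clique of size 3, and the vertices of any clique must share a bag in every tree decomposition; so some bag has ≥ 3 vertices and tw(G) ≥ 2. The upper and lower bounds meet at 2, so that is the treewidth.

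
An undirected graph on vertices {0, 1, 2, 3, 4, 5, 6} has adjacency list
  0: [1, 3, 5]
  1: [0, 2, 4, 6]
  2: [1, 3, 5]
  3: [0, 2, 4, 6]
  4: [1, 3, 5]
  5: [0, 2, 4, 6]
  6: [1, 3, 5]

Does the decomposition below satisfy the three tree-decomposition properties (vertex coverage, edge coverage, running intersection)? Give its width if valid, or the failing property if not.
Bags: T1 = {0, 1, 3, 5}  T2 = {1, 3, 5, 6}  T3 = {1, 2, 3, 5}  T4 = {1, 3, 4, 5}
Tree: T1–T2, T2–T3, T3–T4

Yes; width 3.

Checking the three conditions: (i) the bags cover all of {0, 1, 2, 3, 4, 5, 6}; (ii) for each edge, some bag contains both endpoints; (iii) the bags containing any fixed vertex form a subtree. All hold, so the decomposition is valid with width 4 − 1 = 3.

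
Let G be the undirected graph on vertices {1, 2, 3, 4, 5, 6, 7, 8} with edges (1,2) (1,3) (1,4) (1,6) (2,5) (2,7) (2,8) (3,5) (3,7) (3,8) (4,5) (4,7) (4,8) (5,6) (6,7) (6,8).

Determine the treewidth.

4

A width-4 tree decomposition is:
Bags: B1 = {1, 4, 5, 7, 8}  B2 = {1, 5, 6, 7, 8}  B3 = {1, 3, 5, 7, 8}  B4 = {1, 2, 5, 7, 8}
Tree: B1–B2, B2–B3, B3–B4
Each bag holds 5 vertices, so the decomposition has width 4, which upper-bounds the treewidth. For the lower bound: the 5 vertex sets {4,7}, {1,6}, {3,8}, {5}, {2} are disjoint, each induces a connected subgraph, and every pair is joined by at least one edge of G. Contracting each set to a single vertex therefore yields K_{5} as a minor, and since treewidth is minor-monotone, tw(G) ≥ tw(K_{5}) = 4. The upper and lower bounds meet at 4, so that is the treewidth.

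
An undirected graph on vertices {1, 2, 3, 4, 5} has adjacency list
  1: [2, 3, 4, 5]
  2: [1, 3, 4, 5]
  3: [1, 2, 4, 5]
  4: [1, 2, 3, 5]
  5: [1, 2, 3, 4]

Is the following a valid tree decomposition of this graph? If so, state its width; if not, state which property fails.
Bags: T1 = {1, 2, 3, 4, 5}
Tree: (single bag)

Every vertex of G appears in some bag (union = {1, 2, 3, 4, 5}); every edge is covered by a bag; and for each vertex v the set of bags containing v is connected in the bag tree. The decomposition is therefore valid. The largest bag has 5 vertices, so the width is 4.

Yes; width 4.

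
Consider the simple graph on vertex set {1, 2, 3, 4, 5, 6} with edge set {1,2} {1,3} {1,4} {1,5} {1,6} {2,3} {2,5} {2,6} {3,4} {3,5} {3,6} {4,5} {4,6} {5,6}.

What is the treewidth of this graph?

4

A width-4 tree decomposition is:
Bags: B1 = {1, 2, 3, 5, 6}  B2 = {1, 3, 4, 5, 6}
Tree: B1–B2
Each bag holds 5 vertices, so the decomposition has width 4, which upper-bounds the treewidth. On the other hand G contains the 5-clique {1, 2, 3, 5, 6}. A clique must lie in a single bag of any decomposition, so no decomposition can have width below 4. Combining the bounds, tw(G) = 4.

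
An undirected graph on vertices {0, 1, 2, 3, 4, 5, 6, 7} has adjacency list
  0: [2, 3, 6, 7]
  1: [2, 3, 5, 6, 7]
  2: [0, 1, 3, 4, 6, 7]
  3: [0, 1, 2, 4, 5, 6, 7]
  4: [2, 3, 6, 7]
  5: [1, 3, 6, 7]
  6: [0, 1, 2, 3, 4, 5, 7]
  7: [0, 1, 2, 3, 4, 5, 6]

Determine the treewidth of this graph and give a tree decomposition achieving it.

Every bag has size at most 5, so the width is 5 − 1 = 4 and tw(G) ≤ 4. For the lower bound, the 5 vertices {0, 2, 3, 6, 7} are pairwise adjacent, and any tree decomposition puts a clique entirely inside one bag — forcing width ≥ 4. The upper and lower bounds meet at 4, so that is the treewidth.

Treewidth 4.
One optimal decomposition is:
Bags: B1 = {1, 3, 5, 6, 7}  B2 = {1, 2, 3, 6, 7}  B3 = {2, 3, 4, 6, 7}  B4 = {0, 2, 3, 6, 7}
Tree: B1–B2, B2–B3, B2–B4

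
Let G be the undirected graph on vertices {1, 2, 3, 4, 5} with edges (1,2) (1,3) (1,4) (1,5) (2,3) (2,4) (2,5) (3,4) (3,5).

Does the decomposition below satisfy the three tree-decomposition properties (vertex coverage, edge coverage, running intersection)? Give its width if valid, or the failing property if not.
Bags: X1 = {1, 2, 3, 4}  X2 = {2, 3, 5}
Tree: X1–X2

No — edge (1,5) lies in no bag.

A tree decomposition must satisfy three properties: every vertex lies in some bag; for every edge, both endpoints lie together in some bag; and for every vertex, the bags containing it form a connected subtree. Here edge (1,5) lies in no bag, so the decomposition is invalid.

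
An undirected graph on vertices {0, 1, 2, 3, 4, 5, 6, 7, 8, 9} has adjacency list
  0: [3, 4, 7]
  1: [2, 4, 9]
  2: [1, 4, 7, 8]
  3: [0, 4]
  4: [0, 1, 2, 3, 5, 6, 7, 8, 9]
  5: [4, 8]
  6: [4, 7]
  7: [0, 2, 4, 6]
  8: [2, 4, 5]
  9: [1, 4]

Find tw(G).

A width-2 tree decomposition is:
Bags: B1 = {2, 4, 7}  B2 = {0, 4, 7}  B3 = {1, 2, 4}  B4 = {2, 4, 8}  B5 = {0, 3, 4}  B6 = {1, 4, 9}  B7 = {4, 6, 7}  B8 = {4, 5, 8}
Tree: B1–B2, B1–B3, B3–B4, B2–B5, B3–B6, B2–B7, B4–B8
The largest bag has 3 vertices, giving width 2; this decomposition certifies tw(G) ≤ 2. For the lower bound, the 3 vertices {0, 3, 4} are pairwise adjacent, and any tree decomposition puts a clique entirely inside one bag — forcing width ≥ 2. Hence tw(G) = 2 exactly.

2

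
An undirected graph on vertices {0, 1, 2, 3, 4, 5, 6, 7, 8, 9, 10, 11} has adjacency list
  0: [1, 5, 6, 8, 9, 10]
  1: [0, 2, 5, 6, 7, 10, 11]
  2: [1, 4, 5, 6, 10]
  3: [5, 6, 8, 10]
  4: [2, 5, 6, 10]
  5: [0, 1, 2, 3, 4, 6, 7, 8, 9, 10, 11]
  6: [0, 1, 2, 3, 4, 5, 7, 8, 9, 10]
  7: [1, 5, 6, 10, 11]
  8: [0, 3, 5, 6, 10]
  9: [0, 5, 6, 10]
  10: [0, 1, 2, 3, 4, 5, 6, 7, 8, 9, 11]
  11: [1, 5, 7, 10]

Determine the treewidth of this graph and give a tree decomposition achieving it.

Treewidth 4.
Bags: B1 = {0, 1, 5, 6, 10}  B2 = {0, 5, 6, 8, 10}  B3 = {1, 2, 5, 6, 10}  B4 = {1, 5, 6, 7, 10}  B5 = {0, 5, 6, 9, 10}  B6 = {2, 4, 5, 6, 10}  B7 = {1, 5, 7, 10, 11}  B8 = {3, 5, 6, 8, 10}
Tree: B1–B2, B1–B3, B3–B4, B1–B5, B3–B6, B4–B7, B2–B8

Each bag holds 5 vertices, so the decomposition has width 4, which upper-bounds the treewidth. Conversely, {1, 5, 7, 10, 11} is a clique of size 5, and the vertices of any clique must share a bag in every tree decomposition; so some bag has ≥ 5 vertices and tw(G) ≥ 4. Hence tw(G) = 4 exactly.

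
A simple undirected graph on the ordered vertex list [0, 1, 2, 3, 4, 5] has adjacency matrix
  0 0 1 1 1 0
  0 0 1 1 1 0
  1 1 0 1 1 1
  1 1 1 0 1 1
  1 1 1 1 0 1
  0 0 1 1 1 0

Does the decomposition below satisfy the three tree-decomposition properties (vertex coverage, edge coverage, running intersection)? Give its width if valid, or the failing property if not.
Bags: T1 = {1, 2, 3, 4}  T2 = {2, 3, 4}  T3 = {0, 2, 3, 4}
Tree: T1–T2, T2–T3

A tree decomposition must satisfy three properties: every vertex lies in some bag; for every edge, both endpoints lie together in some bag; and for every vertex, the bags containing it form a connected subtree. Here vertex 5 appears in no bag, so the decomposition is invalid.

No — vertex 5 appears in no bag.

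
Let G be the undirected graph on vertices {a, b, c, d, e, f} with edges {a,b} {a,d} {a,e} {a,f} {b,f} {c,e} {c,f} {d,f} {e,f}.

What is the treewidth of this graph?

2

A width-2 tree decomposition is:
Bags: B1 = {a, d, f}  B2 = {a, e, f}  B3 = {c, e, f}  B4 = {a, b, f}
Tree: B1–B2, B2–B3, B1–B4
The largest bag has 3 vertices, giving width 2; this decomposition certifies tw(G) ≤ 2. Conversely, {c, e, f} is a clique of size 3, and the vertices of any clique must share a bag in every tree decomposition; so some bag has ≥ 3 vertices and tw(G) ≥ 2. Therefore the treewidth is 2.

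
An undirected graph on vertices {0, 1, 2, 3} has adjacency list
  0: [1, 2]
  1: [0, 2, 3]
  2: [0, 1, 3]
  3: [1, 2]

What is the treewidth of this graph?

A width-2 tree decomposition is:
Bags: B1 = {1, 2, 3}  B2 = {0, 1, 2}
Tree: B1–B2
Each bag holds 3 vertices, so the decomposition has width 2, which upper-bounds the treewidth. For the lower bound, the 3 vertices {0, 1, 2} are pairwise adjacent, and any tree decomposition puts a clique entirely inside one bag — forcing width ≥ 2. Hence tw(G) = 2 exactly.

2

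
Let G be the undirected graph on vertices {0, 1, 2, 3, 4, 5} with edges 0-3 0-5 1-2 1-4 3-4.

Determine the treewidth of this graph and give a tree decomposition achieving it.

Treewidth 1.
Bags: B1 = {1, 2}  B2 = {1, 4}  B3 = {3, 4}  B4 = {0, 3}  B5 = {0, 5}
Tree: B1–B2, B2–B3, B3–B4, B4–B5

The largest bag has 2 vertices, giving width 1; this decomposition certifies tw(G) ≤ 1. Any graph with an edge has treewidth ≥ 1, and G has the edge 2–1. The upper and lower bounds meet at 1, so that is the treewidth.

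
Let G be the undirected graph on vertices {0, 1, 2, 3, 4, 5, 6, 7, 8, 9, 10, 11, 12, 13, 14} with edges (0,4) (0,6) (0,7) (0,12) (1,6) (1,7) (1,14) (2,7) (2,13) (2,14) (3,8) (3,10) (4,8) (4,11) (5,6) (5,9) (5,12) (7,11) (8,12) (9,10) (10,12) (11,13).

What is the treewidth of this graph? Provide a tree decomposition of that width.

Treewidth 3.
One such decomposition:
Bags: B1 = {3, 8, 9, 10}  B2 = {8, 9, 10, 12}  B3 = {5, 8, 9, 12}  B4 = {4, 5, 8, 12}  B5 = {0, 4, 5, 12}  B6 = {0, 4, 5, 6}  B7 = {0, 4, 6, 11}  B8 = {0, 6, 7, 11}  B9 = {1, 6, 7, 11}  B10 = {1, 7, 11, 13}  B11 = {1, 2, 7, 13}  B12 = {1, 2, 13, 14}
Tree: B1–B2, B2–B3, B3–B4, B4–B5, B5–B6, B6–B7, B7–B8, B8–B9, B9–B10, B10–B11, B11–B12

The largest bag has 4 vertices, giving width 3; this decomposition certifies tw(G) ≤ 3. For the lower bound: the 4 vertex sets {3,9,10}, {8}, {12}, {0,4,5,6} are disjoint, each induces a connected subgraph, and every pair is joined by at least one edge of G. Contracting each set to a single vertex therefore yields K_{4} as a minor, and since treewidth is minor-monotone, tw(G) ≥ tw(K_{4}) = 3. Hence tw(G) = 3 exactly.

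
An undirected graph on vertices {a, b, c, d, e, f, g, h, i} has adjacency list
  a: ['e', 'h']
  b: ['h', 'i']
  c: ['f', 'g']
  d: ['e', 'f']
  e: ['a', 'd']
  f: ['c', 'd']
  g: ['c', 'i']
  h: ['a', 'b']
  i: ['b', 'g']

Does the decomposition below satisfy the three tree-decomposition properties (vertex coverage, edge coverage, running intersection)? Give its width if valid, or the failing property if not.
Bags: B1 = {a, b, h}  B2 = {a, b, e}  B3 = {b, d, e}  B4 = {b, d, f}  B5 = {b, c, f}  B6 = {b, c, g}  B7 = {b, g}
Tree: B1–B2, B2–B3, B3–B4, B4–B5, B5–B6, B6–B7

No — vertex i appears in no bag.

A tree decomposition must satisfy three properties: every vertex lies in some bag; for every edge, both endpoints lie together in some bag; and for every vertex, the bags containing it form a connected subtree. Here vertex i appears in no bag, so the decomposition is invalid.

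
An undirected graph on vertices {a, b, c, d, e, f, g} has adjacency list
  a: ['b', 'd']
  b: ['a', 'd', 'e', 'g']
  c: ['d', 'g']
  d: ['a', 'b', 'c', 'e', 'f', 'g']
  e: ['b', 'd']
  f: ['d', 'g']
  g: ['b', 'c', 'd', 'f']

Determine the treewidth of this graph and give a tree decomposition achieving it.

Each bag holds 3 vertices, so the decomposition has width 2, which upper-bounds the treewidth. For the lower bound, the 3 vertices {c, d, g} are pairwise adjacent, and any tree decomposition puts a clique entirely inside one bag — forcing width ≥ 2. Combining the bounds, tw(G) = 2.

Treewidth 2.
One such decomposition:
Bags: B1 = {d, f, g}  B2 = {b, d, g}  B3 = {c, d, g}  B4 = {b, d, e}  B5 = {a, b, d}
Tree: B1–B2, B1–B3, B2–B4, B4–B5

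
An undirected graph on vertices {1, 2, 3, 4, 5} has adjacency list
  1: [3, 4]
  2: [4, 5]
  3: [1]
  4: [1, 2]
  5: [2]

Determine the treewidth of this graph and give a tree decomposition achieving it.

Treewidth 1.
One such decomposition:
Bags: B1 = {1, 3}  B2 = {1, 4}  B3 = {2, 4}  B4 = {2, 5}
Tree: B1–B2, B2–B3, B3–B4

Every bag has size at most 2, so the width is 2 − 1 = 1 and tw(G) ≤ 1. Since G has at least one edge (e.g. 3–1), it is not an edgeless graph, so tw(G) ≥ 1. Hence tw(G) = 1 exactly.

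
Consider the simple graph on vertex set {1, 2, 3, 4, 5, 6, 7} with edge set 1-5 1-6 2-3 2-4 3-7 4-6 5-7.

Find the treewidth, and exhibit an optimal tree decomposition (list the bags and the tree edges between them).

Treewidth 2.
One optimal decomposition is:
Bags: B1 = {3, 5, 7}  B2 = {2, 3, 5}  B3 = {2, 4, 5}  B4 = {4, 5, 6}  B5 = {1, 5, 6}
Tree: B1–B2, B2–B3, B3–B4, B4–B5

Every bag has size at most 3, so the width is 3 − 1 = 2 and tw(G) ≤ 2. The edges 5–7–3–2–4–6–1–5 form a cycle, so G is not a tree and its treewidth is at least 2. Therefore the treewidth is 2.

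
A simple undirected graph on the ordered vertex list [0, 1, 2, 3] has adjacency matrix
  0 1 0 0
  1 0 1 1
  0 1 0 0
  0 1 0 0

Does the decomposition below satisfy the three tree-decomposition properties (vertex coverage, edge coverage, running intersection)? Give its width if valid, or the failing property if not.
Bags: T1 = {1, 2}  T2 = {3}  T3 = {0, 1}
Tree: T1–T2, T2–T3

No — edge (1,3) lies in no bag.

A tree decomposition must satisfy three properties: every vertex lies in some bag; for every edge, both endpoints lie together in some bag; and for every vertex, the bags containing it form a connected subtree. Here edge (1,3) lies in no bag, so the decomposition is invalid.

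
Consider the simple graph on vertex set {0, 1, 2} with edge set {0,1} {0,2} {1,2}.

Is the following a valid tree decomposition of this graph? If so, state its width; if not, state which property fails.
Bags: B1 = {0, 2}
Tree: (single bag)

A tree decomposition must satisfy three properties: every vertex lies in some bag; for every edge, both endpoints lie together in some bag; and for every vertex, the bags containing it form a connected subtree. Here vertex 1 appears in no bag, so the decomposition is invalid.

No — vertex 1 appears in no bag.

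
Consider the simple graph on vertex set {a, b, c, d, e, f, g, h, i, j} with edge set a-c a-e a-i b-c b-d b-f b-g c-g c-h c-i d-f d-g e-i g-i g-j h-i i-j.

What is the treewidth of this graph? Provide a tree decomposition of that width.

Treewidth 2.
One optimal decomposition is:
Bags: B1 = {g, i, j}  B2 = {c, g, i}  B3 = {c, h, i}  B4 = {b, c, g}  B5 = {a, c, i}  B6 = {a, e, i}  B7 = {b, d, g}  B8 = {b, d, f}
Tree: B1–B2, B2–B3, B2–B4, B3–B5, B5–B6, B4–B7, B7–B8

The largest bag has 3 vertices, giving width 2; this decomposition certifies tw(G) ≤ 2. For the lower bound, the 3 vertices {b, d, g} are pairwise adjacent, and any tree decomposition puts a clique entirely inside one bag — forcing width ≥ 2. Hence tw(G) = 2 exactly.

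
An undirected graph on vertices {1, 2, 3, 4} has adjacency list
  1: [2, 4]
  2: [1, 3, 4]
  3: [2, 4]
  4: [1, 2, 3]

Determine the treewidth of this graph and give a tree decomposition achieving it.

Treewidth 2.
One such decomposition:
Bags: B1 = {2, 3, 4}  B2 = {1, 2, 4}
Tree: B1–B2

The largest bag has 3 vertices, giving width 2; this decomposition certifies tw(G) ≤ 2. On the other hand G contains the 3-clique {1, 2, 4}. A clique must lie in a single bag of any decomposition, so no decomposition can have width below 2. The upper and lower bounds meet at 2, so that is the treewidth.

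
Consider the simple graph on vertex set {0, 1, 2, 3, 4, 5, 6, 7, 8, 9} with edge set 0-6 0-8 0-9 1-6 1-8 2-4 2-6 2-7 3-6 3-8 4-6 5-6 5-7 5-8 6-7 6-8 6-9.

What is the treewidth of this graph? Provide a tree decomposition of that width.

Every bag has size at most 3, so the width is 3 − 1 = 2 and tw(G) ≤ 2. For the lower bound, the 3 vertices {2, 4, 6} are pairwise adjacent, and any tree decomposition puts a clique entirely inside one bag — forcing width ≥ 2. Therefore the treewidth is 2.

Treewidth 2.
One such decomposition:
Bags: B1 = {5, 6, 8}  B2 = {5, 6, 7}  B3 = {3, 6, 8}  B4 = {0, 6, 8}  B5 = {0, 6, 9}  B6 = {1, 6, 8}  B7 = {2, 6, 7}  B8 = {2, 4, 6}
Tree: B1–B2, B1–B3, B3–B4, B4–B5, B1–B6, B2–B7, B7–B8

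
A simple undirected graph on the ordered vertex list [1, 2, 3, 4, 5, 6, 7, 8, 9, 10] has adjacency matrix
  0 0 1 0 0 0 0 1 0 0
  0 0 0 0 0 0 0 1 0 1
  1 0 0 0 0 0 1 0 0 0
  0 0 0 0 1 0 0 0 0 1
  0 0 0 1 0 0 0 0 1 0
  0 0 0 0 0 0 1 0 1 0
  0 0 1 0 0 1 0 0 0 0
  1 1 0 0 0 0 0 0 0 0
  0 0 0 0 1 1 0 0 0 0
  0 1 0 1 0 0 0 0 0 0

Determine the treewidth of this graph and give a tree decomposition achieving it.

Treewidth 2.
One such decomposition:
Bags: B1 = {4, 5, 10}  B2 = {5, 9, 10}  B3 = {6, 9, 10}  B4 = {6, 7, 10}  B5 = {3, 7, 10}  B6 = {1, 3, 10}  B7 = {1, 8, 10}  B8 = {2, 8, 10}
Tree: B1–B2, B2–B3, B3–B4, B4–B5, B5–B6, B6–B7, B7–B8

The largest bag has 3 vertices, giving width 2; this decomposition certifies tw(G) ≤ 2. Since 10–4–5–9–6–7–3–1–8–2–10 is a cycle in G, G is not acyclic. Forests are exactly the graphs of treewidth ≤ 1, so tw(G) ≥ 2. The upper and lower bounds meet at 2, so that is the treewidth.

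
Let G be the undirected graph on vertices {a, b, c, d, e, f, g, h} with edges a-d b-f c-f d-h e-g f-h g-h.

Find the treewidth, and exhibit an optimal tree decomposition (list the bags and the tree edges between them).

Treewidth 1.
Bags: B1 = {g, h}  B2 = {d, h}  B3 = {a, d}  B4 = {f, h}  B5 = {b, f}  B6 = {c, f}  B7 = {e, g}
Tree: B1–B2, B2–B3, B1–B4, B4–B5, B4–B6, B1–B7

Every bag has size at most 2, so the width is 2 − 1 = 1 and tw(G) ≤ 1. G has an edge, so its treewidth is at least 1. Combining the bounds, tw(G) = 1.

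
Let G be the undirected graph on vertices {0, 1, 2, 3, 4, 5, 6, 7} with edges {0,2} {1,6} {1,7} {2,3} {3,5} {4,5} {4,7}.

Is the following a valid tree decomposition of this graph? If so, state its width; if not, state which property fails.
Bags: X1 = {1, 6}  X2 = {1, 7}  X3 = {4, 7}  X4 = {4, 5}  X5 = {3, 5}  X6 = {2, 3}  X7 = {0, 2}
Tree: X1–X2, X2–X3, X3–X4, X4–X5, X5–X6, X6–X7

Every vertex of G appears in some bag (union = {0, 1, 2, 3, 4, 5, 6, 7}); every edge is covered by a bag; and for each vertex v the set of bags containing v is connected in the bag tree. The decomposition is therefore valid. The largest bag has 2 vertices, so the width is 1.

Yes; width 1.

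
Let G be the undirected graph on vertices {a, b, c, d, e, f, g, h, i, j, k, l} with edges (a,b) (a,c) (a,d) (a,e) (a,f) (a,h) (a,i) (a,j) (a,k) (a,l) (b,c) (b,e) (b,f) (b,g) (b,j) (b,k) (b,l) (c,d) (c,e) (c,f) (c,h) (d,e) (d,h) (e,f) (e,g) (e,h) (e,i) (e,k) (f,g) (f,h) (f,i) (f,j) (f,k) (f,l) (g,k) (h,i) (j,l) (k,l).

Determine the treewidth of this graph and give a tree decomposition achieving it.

The largest bag has 5 vertices, giving width 4; this decomposition certifies tw(G) ≤ 4. On the other hand G contains the 5-clique {a, c, d, e, h}. A clique must lie in a single bag of any decomposition, so no decomposition can have width below 4. Combining the bounds, tw(G) = 4.

Treewidth 4.
One optimal decomposition is:
Bags: B1 = {a, e, f, h, i}  B2 = {a, c, e, f, h}  B3 = {a, b, c, e, f}  B4 = {a, b, e, f, k}  B5 = {a, b, f, k, l}  B6 = {a, b, f, j, l}  B7 = {a, c, d, e, h}  B8 = {b, e, f, g, k}
Tree: B1–B2, B2–B3, B3–B4, B4–B5, B5–B6, B2–B7, B4–B8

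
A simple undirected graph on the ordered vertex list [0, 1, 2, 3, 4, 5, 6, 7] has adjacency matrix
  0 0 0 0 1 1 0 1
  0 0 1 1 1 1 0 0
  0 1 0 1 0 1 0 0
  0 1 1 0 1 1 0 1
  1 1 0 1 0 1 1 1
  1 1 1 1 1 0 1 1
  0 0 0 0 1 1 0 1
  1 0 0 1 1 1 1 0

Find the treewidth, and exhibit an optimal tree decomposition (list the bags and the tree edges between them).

Treewidth 3.
One optimal decomposition is:
Bags: B1 = {1, 2, 3, 5}  B2 = {1, 3, 4, 5}  B3 = {3, 4, 5, 7}  B4 = {4, 5, 6, 7}  B5 = {0, 4, 5, 7}
Tree: B1–B2, B2–B3, B3–B4, B4–B5

Every bag has size at most 4, so the width is 4 − 1 = 3 and tw(G) ≤ 3. For the lower bound, the 4 vertices {1, 2, 3, 5} are pairwise adjacent, and any tree decomposition puts a clique entirely inside one bag — forcing width ≥ 3. Hence tw(G) = 3 exactly.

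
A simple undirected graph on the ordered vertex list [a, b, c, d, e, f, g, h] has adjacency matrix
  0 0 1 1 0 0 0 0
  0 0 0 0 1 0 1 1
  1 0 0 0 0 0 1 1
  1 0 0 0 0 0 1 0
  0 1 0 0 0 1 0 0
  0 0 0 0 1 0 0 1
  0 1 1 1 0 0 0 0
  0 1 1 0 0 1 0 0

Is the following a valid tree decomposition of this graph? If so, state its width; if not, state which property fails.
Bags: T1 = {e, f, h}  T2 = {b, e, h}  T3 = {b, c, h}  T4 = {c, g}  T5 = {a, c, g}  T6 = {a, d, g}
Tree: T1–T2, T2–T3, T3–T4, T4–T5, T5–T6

No — edge (b,g) lies in no bag.

A tree decomposition must satisfy three properties: every vertex lies in some bag; for every edge, both endpoints lie together in some bag; and for every vertex, the bags containing it form a connected subtree. Here edge (b,g) lies in no bag, so the decomposition is invalid.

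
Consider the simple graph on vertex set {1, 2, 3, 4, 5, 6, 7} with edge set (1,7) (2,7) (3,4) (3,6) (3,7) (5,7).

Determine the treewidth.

A width-1 tree decomposition is:
Bags: B1 = {2, 7}  B2 = {1, 7}  B3 = {5, 7}  B4 = {3, 7}  B5 = {3, 6}  B6 = {3, 4}
Tree: B1–B2, B1–B3, B2–B4, B4–B5, B4–B6
The largest bag has 2 vertices, giving width 1; this decomposition certifies tw(G) ≤ 1. Since G has at least one edge (e.g. 7–2), it is not an edgeless graph, so tw(G) ≥ 1. Combining the bounds, tw(G) = 1.

1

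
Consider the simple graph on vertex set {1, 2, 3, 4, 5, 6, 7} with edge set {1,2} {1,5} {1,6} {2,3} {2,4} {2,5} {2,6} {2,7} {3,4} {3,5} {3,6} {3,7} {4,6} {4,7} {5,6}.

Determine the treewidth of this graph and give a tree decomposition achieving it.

The largest bag has 4 vertices, giving width 3; this decomposition certifies tw(G) ≤ 3. On the other hand G contains the 4-clique {1, 2, 5, 6}. A clique must lie in a single bag of any decomposition, so no decomposition can have width below 3. Therefore the treewidth is 3.

Treewidth 3.
One optimal decomposition is:
Bags: B1 = {2, 3, 4, 6}  B2 = {2, 3, 5, 6}  B3 = {2, 3, 4, 7}  B4 = {1, 2, 5, 6}
Tree: B1–B2, B1–B3, B2–B4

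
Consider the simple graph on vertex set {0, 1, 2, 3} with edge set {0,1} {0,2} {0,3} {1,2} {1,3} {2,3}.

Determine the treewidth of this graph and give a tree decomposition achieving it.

Treewidth 3.
One such decomposition:
Bags: B1 = {0, 1, 2, 3}
Tree: (single bag)

With just one bag of size 4, the width is 4 − 1 = 3, so tw(G) ≤ 3. On the other hand G contains the 4-clique {0, 1, 2, 3}. A clique must lie in a single bag of any decomposition, so no decomposition can have width below 3. The upper and lower bounds meet at 3, so that is the treewidth.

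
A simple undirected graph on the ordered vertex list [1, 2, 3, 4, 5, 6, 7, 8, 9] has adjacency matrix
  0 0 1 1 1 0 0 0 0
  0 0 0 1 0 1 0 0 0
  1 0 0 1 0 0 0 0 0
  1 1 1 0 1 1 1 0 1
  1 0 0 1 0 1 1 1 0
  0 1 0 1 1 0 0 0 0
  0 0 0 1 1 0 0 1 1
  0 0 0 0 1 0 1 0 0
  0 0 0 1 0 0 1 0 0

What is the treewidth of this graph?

A width-2 tree decomposition is:
Bags: B1 = {1, 4, 5}  B2 = {4, 5, 7}  B3 = {4, 5, 6}  B4 = {1, 3, 4}  B5 = {5, 7, 8}  B6 = {2, 4, 6}  B7 = {4, 7, 9}
Tree: B1–B2, B1–B3, B1–B4, B2–B5, B3–B6, B2–B7
Every bag has size at most 3, so the width is 3 − 1 = 2 and tw(G) ≤ 2. For the lower bound, the 3 vertices {5, 7, 8} are pairwise adjacent, and any tree decomposition puts a clique entirely inside one bag — forcing width ≥ 2. Therefore the treewidth is 2.

2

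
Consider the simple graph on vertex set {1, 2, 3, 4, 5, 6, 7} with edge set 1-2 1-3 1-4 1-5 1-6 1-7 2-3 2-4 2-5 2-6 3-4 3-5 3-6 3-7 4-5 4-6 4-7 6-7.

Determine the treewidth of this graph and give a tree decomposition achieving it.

Treewidth 4.
Bags: B1 = {1, 2, 3, 4, 6}  B2 = {1, 2, 3, 4, 5}  B3 = {1, 3, 4, 6, 7}
Tree: B1–B2, B1–B3

The largest bag has 5 vertices, giving width 4; this decomposition certifies tw(G) ≤ 4. For the lower bound, the 5 vertices {1, 2, 3, 4, 5} are pairwise adjacent, and any tree decomposition puts a clique entirely inside one bag — forcing width ≥ 4. Therefore the treewidth is 4.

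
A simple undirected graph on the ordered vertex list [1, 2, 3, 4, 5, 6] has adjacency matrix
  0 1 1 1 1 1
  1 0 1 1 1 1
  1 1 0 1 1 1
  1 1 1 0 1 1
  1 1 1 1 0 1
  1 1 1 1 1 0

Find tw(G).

A width-5 tree decomposition is:
Bags: B1 = {1, 2, 3, 4, 5, 6}
Tree: (single bag)
A single bag containing all 6 vertices is trivially a valid decomposition of width 5. On the other hand G contains the 6-clique {1, 2, 3, 4, 5, 6}. A clique must lie in a single bag of any decomposition, so no decomposition can have width below 5. Therefore the treewidth is 5.

5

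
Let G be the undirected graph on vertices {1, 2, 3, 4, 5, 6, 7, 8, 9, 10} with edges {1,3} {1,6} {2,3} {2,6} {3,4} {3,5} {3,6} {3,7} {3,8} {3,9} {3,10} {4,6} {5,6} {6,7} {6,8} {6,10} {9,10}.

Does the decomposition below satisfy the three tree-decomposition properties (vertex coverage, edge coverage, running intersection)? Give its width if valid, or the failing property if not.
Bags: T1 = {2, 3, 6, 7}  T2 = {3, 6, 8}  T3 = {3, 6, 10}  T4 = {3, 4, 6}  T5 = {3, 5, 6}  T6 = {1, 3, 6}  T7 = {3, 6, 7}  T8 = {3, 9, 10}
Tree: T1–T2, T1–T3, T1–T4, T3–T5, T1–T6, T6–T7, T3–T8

A tree decomposition must satisfy three properties: every vertex lies in some bag; for every edge, both endpoints lie together in some bag; and for every vertex, the bags containing it form a connected subtree. Here bags containing vertex 7 are not connected in the tree, so the decomposition is invalid.

No — bags containing vertex 7 are not connected in the tree.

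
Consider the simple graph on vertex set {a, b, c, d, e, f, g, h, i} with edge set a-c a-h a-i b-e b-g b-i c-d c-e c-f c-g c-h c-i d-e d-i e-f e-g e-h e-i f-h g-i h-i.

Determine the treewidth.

3

A width-3 tree decomposition is:
Bags: B1 = {b, e, g, i}  B2 = {c, e, g, i}  B3 = {c, d, e, i}  B4 = {c, e, h, i}  B5 = {a, c, h, i}  B6 = {c, e, f, h}
Tree: B1–B2, B2–B3, B3–B4, B4–B5, B4–B6
The largest bag has 4 vertices, giving width 3; this decomposition certifies tw(G) ≤ 3. For the lower bound, the 4 vertices {c, e, f, h} are pairwise adjacent, and any tree decomposition puts a clique entirely inside one bag — forcing width ≥ 3. Therefore the treewidth is 3.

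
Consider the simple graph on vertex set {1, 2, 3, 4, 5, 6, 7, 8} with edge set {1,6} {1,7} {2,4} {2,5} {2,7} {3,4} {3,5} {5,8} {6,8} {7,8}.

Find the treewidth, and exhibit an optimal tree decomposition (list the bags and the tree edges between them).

Treewidth 2.
Bags: B1 = {3, 4, 5}  B2 = {2, 4, 5}  B3 = {2, 5, 8}  B4 = {2, 7, 8}  B5 = {6, 7, 8}  B6 = {1, 6, 7}
Tree: B1–B2, B2–B3, B3–B4, B4–B5, B5–B6

The largest bag has 3 vertices, giving width 2; this decomposition certifies tw(G) ≤ 2. The edges 3–4–2–5–3 form a cycle, so G is not a tree and its treewidth is at least 2. Therefore the treewidth is 2.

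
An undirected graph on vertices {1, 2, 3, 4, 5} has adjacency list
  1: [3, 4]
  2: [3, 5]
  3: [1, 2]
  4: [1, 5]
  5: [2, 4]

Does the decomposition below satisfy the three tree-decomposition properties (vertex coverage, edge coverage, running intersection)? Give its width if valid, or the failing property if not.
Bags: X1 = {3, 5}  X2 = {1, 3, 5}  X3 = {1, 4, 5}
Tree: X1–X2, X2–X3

A tree decomposition must satisfy three properties: every vertex lies in some bag; for every edge, both endpoints lie together in some bag; and for every vertex, the bags containing it form a connected subtree. Here vertex 2 appears in no bag, so the decomposition is invalid.

No — vertex 2 appears in no bag.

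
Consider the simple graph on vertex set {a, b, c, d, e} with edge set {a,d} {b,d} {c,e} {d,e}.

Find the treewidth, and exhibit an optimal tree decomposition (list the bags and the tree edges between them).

The largest bag has 2 vertices, giving width 1; this decomposition certifies tw(G) ≤ 1. Any graph with an edge has treewidth ≥ 1, and G has the edge d–e. Therefore the treewidth is 1.

Treewidth 1.
One optimal decomposition is:
Bags: B1 = {d, e}  B2 = {c, e}  B3 = {b, d}  B4 = {a, d}
Tree: B1–B2, B1–B3, B3–B4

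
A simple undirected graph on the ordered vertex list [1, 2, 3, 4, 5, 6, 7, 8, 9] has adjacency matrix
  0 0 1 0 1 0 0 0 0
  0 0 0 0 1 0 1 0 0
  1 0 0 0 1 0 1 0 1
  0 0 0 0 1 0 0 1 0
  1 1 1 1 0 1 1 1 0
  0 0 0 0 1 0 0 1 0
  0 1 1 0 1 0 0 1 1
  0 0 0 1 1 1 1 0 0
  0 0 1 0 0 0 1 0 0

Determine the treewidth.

2

A width-2 tree decomposition is:
Bags: B1 = {2, 5, 7}  B2 = {3, 5, 7}  B3 = {5, 7, 8}  B4 = {1, 3, 5}  B5 = {3, 7, 9}  B6 = {4, 5, 8}  B7 = {5, 6, 8}
Tree: B1–B2, B1–B3, B2–B4, B2–B5, B3–B6, B3–B7
Each bag holds 3 vertices, so the decomposition has width 2, which upper-bounds the treewidth. For the lower bound, the 3 vertices {3, 7, 9} are pairwise adjacent, and any tree decomposition puts a clique entirely inside one bag — forcing width ≥ 2. The upper and lower bounds meet at 2, so that is the treewidth.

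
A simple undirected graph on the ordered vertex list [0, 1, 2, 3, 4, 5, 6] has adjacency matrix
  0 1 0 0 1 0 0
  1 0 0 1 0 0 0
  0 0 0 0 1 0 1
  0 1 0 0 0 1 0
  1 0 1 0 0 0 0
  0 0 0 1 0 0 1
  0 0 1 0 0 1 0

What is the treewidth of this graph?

2

A width-2 tree decomposition is:
Bags: B1 = {2, 4, 6}  B2 = {4, 5, 6}  B3 = {3, 4, 5}  B4 = {1, 3, 4}  B5 = {0, 1, 4}
Tree: B1–B2, B2–B3, B3–B4, B4–B5
Every bag has size at most 3, so the width is 3 − 1 = 2 and tw(G) ≤ 2. Since 4–2–6–5–3–1–0–4 is a cycle in G, G is not acyclic. Forests are exactly the graphs of treewidth ≤ 1, so tw(G) ≥ 2. Combining the bounds, tw(G) = 2.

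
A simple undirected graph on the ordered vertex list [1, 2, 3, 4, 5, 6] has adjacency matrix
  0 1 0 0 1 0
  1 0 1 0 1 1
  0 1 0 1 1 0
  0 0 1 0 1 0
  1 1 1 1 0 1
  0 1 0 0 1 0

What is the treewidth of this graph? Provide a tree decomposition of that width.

Treewidth 2.
One optimal decomposition is:
Bags: B1 = {2, 3, 5}  B2 = {2, 5, 6}  B3 = {1, 2, 5}  B4 = {3, 4, 5}
Tree: B1–B2, B1–B3, B1–B4

Every bag has size at most 3, so the width is 3 − 1 = 2 and tw(G) ≤ 2. For the lower bound, the 3 vertices {1, 2, 5} are pairwise adjacent, and any tree decomposition puts a clique entirely inside one bag — forcing width ≥ 2. Combining the bounds, tw(G) = 2.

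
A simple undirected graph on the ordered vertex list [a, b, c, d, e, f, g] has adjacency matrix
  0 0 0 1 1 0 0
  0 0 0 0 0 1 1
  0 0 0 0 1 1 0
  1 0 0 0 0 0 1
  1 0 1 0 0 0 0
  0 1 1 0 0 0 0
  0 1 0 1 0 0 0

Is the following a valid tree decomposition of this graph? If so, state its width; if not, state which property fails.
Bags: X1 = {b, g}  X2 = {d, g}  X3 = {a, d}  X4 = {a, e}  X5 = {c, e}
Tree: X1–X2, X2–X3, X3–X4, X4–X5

No — vertex f appears in no bag.

A tree decomposition must satisfy three properties: every vertex lies in some bag; for every edge, both endpoints lie together in some bag; and for every vertex, the bags containing it form a connected subtree. Here vertex f appears in no bag, so the decomposition is invalid.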